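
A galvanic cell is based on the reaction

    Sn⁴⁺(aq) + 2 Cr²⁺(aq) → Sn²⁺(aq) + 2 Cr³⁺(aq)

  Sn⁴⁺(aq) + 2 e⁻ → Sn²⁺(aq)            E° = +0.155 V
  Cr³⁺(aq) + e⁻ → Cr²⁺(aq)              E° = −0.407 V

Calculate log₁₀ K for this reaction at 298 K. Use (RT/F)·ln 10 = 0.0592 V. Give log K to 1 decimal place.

The Sn⁴⁺/Sn²⁺ couple is reduced (cathode); E°cell = +0.155 − (−0.407) = +0.562 V with n = 2.
At equilibrium E = 0, so log K = nE°cell / 0.0592 = (2)(+0.562) / 0.0592 = 19.0.

log K = 19.0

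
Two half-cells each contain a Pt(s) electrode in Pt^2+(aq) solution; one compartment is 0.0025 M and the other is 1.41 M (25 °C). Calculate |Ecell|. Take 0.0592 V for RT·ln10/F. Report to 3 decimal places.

0.081 V

For a concentration cell E°cell = 0, since both electrodes use the same couple.
The compartment with the higher Pt^2+(aq) concentration (1.41 M) acts as the cathode; ions are reduced there and produced at the dilute (0.0025 M) anode.
With n = 2, Ecell = −(0.0592/2)·log([dilute]/[conc]) = −(0.0592/2)·log(0.0025/1.41) = +0.081 V.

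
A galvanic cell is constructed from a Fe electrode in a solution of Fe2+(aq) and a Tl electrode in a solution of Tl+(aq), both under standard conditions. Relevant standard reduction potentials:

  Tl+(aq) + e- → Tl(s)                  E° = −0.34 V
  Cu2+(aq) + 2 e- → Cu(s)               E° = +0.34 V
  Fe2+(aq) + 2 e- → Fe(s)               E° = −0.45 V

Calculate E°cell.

The Tl⁺/Tl couple has the higher E°, so Tl ion is reduced (cathode) and Fe is oxidized (anode).
E°cell = E°(cathode) − E°(anode) = −0.34 − (−0.45) = +0.11 V.

+0.11 V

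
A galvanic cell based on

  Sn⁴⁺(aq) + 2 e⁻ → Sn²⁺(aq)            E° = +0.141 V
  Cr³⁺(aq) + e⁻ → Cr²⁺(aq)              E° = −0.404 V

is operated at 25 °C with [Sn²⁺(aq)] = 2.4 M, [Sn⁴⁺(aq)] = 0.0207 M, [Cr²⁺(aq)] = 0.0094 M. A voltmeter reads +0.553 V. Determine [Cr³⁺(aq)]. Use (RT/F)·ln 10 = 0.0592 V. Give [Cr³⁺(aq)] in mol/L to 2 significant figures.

0.00064 M

Sn⁴⁺/Sn²⁺ is the cathode (higher E°); E°cell = +0.141 − (−0.404) = +0.545 V with n = 2.
From the Nernst equation, log Q = n(E° − E)/0.0592 = 2·(+0.545 − (+0.553))/0.0592 = −0.270.
Balancing electrons gives Sn⁴⁺(aq) + 2 Cr²⁺(aq) → Sn²⁺(aq) + 2 Cr³⁺(aq); thus Q = ([Sn²⁺(aq)]·[Cr³⁺(aq)]^2) / ([Sn⁴⁺(aq)]·[Cr²⁺(aq)]^2).
Substituting the known concentrations and solving, log [Cr³⁺(aq)] = −3.194 and [Cr³⁺(aq)] = 0.00064 M.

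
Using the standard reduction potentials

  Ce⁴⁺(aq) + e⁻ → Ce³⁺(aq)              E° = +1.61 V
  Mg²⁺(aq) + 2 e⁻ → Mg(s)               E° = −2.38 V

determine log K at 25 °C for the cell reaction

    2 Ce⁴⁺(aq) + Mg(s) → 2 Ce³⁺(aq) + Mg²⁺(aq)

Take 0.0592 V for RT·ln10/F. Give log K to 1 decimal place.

The Ce⁴⁺/Ce³⁺ couple is reduced (cathode); E°cell = +1.61 − (−2.38) = +3.99 V with n = 2.
At equilibrium E = 0, so log K = nE°cell / 0.0592 = (2)(+3.99) / 0.0592 = 134.8.

log K = 134.8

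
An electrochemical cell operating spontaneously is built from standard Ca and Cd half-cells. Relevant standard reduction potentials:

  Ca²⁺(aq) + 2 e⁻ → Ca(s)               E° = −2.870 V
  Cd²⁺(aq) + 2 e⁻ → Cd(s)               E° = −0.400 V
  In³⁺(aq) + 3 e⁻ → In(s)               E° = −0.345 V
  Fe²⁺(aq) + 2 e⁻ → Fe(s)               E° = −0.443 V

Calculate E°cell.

Of the two couples in this cell, the one with the more positive reduction potential is reduced at the cathode: here that is Cd²⁺/Cd (−0.400 V); Ca²⁺/Ca (−2.870 V) is the anode.
E°cell = E°(cathode) − E°(anode) = −0.400 − (−2.870) = +2.470 V.

+2.470 V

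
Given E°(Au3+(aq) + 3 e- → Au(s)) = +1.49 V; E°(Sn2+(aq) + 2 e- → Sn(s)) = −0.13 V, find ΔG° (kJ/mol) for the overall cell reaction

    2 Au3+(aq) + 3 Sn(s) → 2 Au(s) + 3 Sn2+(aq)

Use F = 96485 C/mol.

−938 kJ/mol

In the reaction as written Au3+(aq) is reduced, so the Au³⁺/Au couple is the cathode and Sn²⁺/Sn is the anode.
E°cell = +1.49 − (−0.13) = +1.62 V; balancing electrons gives n = 6.
ΔG° = −nFE°cell = −(6)(96485)(+1.62) J/mol = −938 kJ/mol.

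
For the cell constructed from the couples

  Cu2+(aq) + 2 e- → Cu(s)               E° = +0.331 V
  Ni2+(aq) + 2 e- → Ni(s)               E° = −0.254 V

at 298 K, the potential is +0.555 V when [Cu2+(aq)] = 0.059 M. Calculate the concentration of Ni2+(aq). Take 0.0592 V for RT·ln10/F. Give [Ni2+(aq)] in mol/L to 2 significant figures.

0.61 M

Cu²⁺/Cu is the cathode (higher E°); E°cell = +0.331 − (−0.254) = +0.585 V with n = 2.
Rearranging E = E° − (0.0592/n)·log Q gives log Q = 2(+0.585 − (+0.555))/0.0592 = 1.014.
Balancing electrons gives Cu2+(aq) + Ni(s) → Cu(s) + Ni2+(aq); thus Q = [Ni2+(aq)] / [Cu2+(aq)].
Substituting the known concentrations and solving, log [Ni2+(aq)] = −0.215 and [Ni2+(aq)] = 0.61 M.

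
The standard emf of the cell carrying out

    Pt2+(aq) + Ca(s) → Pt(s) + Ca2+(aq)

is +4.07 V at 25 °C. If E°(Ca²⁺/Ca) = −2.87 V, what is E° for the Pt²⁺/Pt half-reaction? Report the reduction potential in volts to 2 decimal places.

In the reaction as written the Pt²⁺/Pt couple is reduced (cathode) and Ca²⁺/Ca is oxidized (anode), so E°cell = E°(Pt²⁺/Pt) − E°(Ca²⁺/Ca).
E°(Pt²⁺/Pt) = E°cell + E°(anode) = +4.07 + (−2.87) = +1.20 V.

+1.20 V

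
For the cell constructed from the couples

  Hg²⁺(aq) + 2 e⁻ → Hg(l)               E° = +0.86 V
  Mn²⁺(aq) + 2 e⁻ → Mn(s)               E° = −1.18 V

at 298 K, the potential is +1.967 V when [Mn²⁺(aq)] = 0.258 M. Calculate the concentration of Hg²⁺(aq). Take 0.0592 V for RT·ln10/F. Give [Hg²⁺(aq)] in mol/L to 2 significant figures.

With Hg²⁺/Hg at the cathode and Mn²⁺/Mn at the anode, E°cell = +0.86 − (−1.18) = +2.04 V (n = 2).
Since E = E° − (0.0592/n)·log Q, log Q = n(E° − E)/0.0592 = 2.466.
For Hg²⁺(aq) + Mn(s) → Hg(l) + Mn²⁺(aq), the reaction quotient is Q = [Mn²⁺(aq)] / [Hg²⁺(aq)].
Isolating [Hg²⁺(aq)] in Q = 10^{2.466} yields log [Hg²⁺(aq)] = −3.054, i.e. 0.00088 M.

0.00088 M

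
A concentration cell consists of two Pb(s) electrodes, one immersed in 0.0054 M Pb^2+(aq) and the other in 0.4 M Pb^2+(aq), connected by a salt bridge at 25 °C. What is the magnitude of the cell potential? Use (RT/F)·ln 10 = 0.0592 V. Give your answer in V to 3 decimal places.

0.055 V

For a concentration cell E°cell = 0, since both electrodes use the same couple.
The compartment with the higher Pb^2+(aq) concentration (0.4 M) acts as the cathode; ions are reduced there and produced at the dilute (0.0054 M) anode.
With n = 2, Ecell = −(0.0592/2)·log([dilute]/[conc]) = −(0.0592/2)·log(0.0054/0.4) = +0.055 V.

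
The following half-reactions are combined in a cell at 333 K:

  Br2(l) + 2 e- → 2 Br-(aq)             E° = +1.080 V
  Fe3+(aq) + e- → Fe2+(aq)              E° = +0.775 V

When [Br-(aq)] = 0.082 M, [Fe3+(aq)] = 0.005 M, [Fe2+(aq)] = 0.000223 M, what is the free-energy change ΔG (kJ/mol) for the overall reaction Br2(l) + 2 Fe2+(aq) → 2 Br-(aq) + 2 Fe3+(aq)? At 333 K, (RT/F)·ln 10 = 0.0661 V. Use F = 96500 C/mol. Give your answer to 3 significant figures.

The standard cell potential is +1.080 − (+0.775) = +0.305 V, with n = 2 electrons in the balanced equation.
The reaction quotient is ([Br-(aq)]^2·[Fe3+(aq)]^2) / [Fe2+(aq)]^2 = 3.38; by Nernst, E = +0.305 − (0.0661/2)(0.529) = +0.2875 V.
Then ΔG = −nFE = −2 × 96500 × +0.2875 J/mol = −55.5 kJ/mol.

−55.5 kJ/mol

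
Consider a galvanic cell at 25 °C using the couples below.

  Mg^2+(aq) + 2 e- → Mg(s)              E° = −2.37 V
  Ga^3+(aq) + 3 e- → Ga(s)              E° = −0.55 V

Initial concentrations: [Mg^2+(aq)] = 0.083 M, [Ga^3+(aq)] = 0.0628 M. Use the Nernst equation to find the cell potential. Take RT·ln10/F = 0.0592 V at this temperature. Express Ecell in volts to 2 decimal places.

+1.83 V

Since E°(Ga³⁺/Ga) > E°(Mg²⁺/Mg), Ga³⁺/Ga serves as the cathode.
The standard potential is −0.55 − (−2.37) = +1.82 V and the balanced reaction transfers n = 6 electrons.
Balancing gives 2 Ga^3+(aq) + 3 Mg(s) → 2 Ga(s) + 3 Mg^2+(aq); hence Q = [Mg^2+(aq)]^3 / [Ga^3+(aq)]^2 = 0.145 (log Q = −0.839).
Applying E = E° − (RT ln10/nF)·log Q gives +1.82 − (0.0592/6)(−0.839) = +1.83 V.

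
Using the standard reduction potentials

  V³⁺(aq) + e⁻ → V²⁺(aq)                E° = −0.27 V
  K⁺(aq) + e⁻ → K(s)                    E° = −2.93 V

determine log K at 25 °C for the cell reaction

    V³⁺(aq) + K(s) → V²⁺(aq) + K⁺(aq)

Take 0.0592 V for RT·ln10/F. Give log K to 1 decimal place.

The V³⁺/V²⁺ couple is reduced (cathode); E°cell = −0.27 − (−2.93) = +2.66 V with n = 1.
At equilibrium E = 0, so log K = nE°cell / 0.0592 = (1)(+2.66) / 0.0592 = 44.9.

log K = 44.9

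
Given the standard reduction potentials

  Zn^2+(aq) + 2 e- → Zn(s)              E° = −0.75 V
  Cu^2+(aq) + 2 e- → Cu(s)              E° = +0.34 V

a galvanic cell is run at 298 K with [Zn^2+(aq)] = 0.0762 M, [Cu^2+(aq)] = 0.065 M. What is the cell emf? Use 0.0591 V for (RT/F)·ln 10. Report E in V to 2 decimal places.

+1.09 V

Since E°(Cu²⁺/Cu) > E°(Zn²⁺/Zn), Cu²⁺/Cu serves as the cathode.
E°cell = E°cat − E°an = +0.34 − (−0.75) = +1.09 V; n = 2.
For the overall reaction Cu^2+(aq) + Zn(s) → Cu(s) + Zn^2+(aq), Q = [Zn^2+(aq)] / [Cu^2+(aq)] = 1.17, giving log Q = 0.069.
E = E° − (0.0591/n)·log Q = +1.09 − (0.0591/2)(0.069) = +1.09 V.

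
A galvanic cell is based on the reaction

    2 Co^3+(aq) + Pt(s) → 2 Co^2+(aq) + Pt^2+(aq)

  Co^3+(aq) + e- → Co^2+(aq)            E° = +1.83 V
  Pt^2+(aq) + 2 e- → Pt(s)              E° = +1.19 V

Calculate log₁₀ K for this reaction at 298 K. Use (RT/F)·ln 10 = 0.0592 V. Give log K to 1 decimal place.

The Co³⁺/Co²⁺ couple is reduced (cathode); E°cell = +1.83 − (+1.19) = +0.64 V with n = 2.
At equilibrium E = 0, so log K = nE°cell / 0.0592 = (2)(+0.64) / 0.0592 = 21.6.

log K = 21.6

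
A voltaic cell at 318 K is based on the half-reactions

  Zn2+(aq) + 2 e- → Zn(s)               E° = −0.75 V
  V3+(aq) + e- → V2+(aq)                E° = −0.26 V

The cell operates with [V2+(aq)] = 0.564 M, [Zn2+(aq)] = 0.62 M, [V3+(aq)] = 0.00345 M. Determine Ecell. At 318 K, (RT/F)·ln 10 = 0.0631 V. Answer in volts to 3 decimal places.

+0.357 V

Since E°(V³⁺/V²⁺) > E°(Zn²⁺/Zn), V³⁺/V²⁺ serves as the cathode.
E°cell = −0.26 − (−0.75) = +0.49 V, with n = 2 electrons transferred.
Balancing gives 2 V3+(aq) + Zn(s) → 2 V2+(aq) + Zn2+(aq); hence Q = ([V2+(aq)]^2·[Zn2+(aq)]) / [V3+(aq)]^2 = 1.66×10^4 (log Q = 4.219).
Applying E = E° − (RT ln10/nF)·log Q gives +0.49 − (0.0631/2)(4.219) = +0.357 V.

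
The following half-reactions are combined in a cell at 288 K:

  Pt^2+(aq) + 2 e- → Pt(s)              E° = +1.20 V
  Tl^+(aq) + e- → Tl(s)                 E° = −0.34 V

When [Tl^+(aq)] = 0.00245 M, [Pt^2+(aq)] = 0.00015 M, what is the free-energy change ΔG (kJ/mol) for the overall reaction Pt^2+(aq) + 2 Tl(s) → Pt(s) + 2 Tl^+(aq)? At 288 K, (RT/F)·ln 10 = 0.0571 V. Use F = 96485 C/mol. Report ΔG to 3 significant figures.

With Pt²⁺/Pt reduced at the cathode, E°cell = +1.20 − (−0.34) = +1.54 V and n = 2.
The reaction quotient is [Tl^+(aq)]^2 / [Pt^2+(aq)] = 0.04; by Nernst, E = +1.54 − (0.0571/2)(−1.398) = +1.5799 V.
Then ΔG = −nFE = −2 × 96485 × +1.5799 J/mol = −305 kJ/mol.

−305 kJ/mol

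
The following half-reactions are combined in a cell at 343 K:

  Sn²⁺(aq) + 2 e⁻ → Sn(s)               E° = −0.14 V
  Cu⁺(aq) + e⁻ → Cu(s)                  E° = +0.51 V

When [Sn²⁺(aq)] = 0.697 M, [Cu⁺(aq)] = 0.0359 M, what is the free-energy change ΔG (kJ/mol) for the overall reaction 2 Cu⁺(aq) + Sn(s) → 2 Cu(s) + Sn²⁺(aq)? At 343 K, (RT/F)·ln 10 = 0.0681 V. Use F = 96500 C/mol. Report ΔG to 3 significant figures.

E°cell = +0.51 − (−0.14) = +0.65 V; the balanced reaction transfers n = 2 electrons.
Here Q = [Sn²⁺(aq)] / [Cu⁺(aq)]^2 = 541 (log Q = 2.733), giving E = +0.65 − (0.0681/2)·(2.733) = +0.5569 V.
Finally ΔG = −nFE = −(2)(96500 C/mol)(+0.5569 V) = −107 kJ/mol.

−107 kJ/mol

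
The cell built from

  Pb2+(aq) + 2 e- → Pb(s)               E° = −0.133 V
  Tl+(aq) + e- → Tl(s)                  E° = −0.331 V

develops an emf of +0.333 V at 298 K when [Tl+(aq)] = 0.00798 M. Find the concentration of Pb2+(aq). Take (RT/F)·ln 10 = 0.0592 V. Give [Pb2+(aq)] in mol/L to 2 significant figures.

2.3 M

The Pb²⁺/Pb couple has the larger reduction potential, so it is the cathode: E°cell = −0.133 − (−0.331) = +0.198 V and n = 2.
Rearranging E = E° − (0.0592/n)·log Q gives log Q = 2(+0.198 − (+0.333))/0.0592 = −4.561.
Balancing electrons gives Pb2+(aq) + 2 Tl(s) → Pb(s) + 2 Tl+(aq); thus Q = [Tl+(aq)]^2 / [Pb2+(aq)].
Isolating [Pb2+(aq)] in Q = 10^{−4.561} yields log [Pb2+(aq)] = 0.365, i.e. 2.3 M.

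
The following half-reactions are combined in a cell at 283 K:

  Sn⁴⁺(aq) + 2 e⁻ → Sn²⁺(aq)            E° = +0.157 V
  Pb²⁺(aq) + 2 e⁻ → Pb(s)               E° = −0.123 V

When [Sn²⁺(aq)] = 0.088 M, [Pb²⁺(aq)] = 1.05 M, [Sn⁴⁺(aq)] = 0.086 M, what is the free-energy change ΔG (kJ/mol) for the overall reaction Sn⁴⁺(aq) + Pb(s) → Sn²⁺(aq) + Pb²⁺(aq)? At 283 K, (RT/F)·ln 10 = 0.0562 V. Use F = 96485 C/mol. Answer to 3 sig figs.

−53.9 kJ/mol

With Sn⁴⁺/Sn²⁺ reduced at the cathode, E°cell = +0.157 − (−0.123) = +0.280 V and n = 2.
The reaction quotient is ([Sn²⁺(aq)]·[Pb²⁺(aq)]) / [Sn⁴⁺(aq)] = 1.07; by Nernst, E = +0.280 − (0.0562/2)(0.031) = +0.2791 V.
ΔG = −nFE = −(2)(96485)(+0.2791) J/mol = −53.9 kJ/mol.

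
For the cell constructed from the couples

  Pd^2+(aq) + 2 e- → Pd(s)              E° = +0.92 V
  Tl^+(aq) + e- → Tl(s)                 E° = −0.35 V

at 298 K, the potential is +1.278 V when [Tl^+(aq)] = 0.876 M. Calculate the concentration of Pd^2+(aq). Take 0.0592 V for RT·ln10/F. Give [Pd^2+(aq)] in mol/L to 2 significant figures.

The Pd²⁺/Pd couple has the larger reduction potential, so it is the cathode: E°cell = +0.92 − (−0.35) = +1.27 V and n = 2.
Rearranging E = E° − (0.0592/n)·log Q gives log Q = 2(+1.27 − (+1.278))/0.0592 = −0.270.
Balancing electrons gives Pd^2+(aq) + 2 Tl(s) → Pd(s) + 2 Tl^+(aq); thus Q = [Tl^+(aq)]^2 / [Pd^2+(aq)].
Solving for the unknown gives log [Pd^2+(aq)] = 0.155, so [Pd^2+(aq)] ≈ 1.4 M.

1.4 M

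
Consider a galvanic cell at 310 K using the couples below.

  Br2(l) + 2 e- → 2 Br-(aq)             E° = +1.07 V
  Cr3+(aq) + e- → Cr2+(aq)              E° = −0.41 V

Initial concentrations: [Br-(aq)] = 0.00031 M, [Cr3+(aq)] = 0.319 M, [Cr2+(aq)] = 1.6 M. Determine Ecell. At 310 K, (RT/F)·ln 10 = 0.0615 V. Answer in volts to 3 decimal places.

Br₂/Br⁻ is reduced (cathode, E° = +1.07 V) and Cr³⁺/Cr²⁺ is oxidized (anode).
E°cell = +1.07 − (−0.41) = +1.48 V, with n = 2 electrons transferred.
Balancing gives Br2(l) + 2 Cr2+(aq) → 2 Br-(aq) + 2 Cr3+(aq); hence Q = ([Br-(aq)]^2·[Cr3+(aq)]^2) / [Cr2+(aq)]^2 = 3.82×10^−9 (log Q = −8.418).
By the Nernst equation, E = +1.48 − (0.0615/2)·(−8.418) = +1.739 V.

+1.739 V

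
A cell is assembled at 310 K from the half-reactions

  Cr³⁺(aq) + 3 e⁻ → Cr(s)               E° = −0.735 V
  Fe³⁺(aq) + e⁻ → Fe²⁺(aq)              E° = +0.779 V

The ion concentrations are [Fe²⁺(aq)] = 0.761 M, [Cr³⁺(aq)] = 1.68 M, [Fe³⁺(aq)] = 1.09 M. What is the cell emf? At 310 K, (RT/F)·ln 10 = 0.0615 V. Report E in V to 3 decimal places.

+1.519 V

Fe³⁺/Fe²⁺ is reduced (cathode, E° = +0.779 V) and Cr³⁺/Cr is oxidized (anode).
E°cell = E°cat − E°an = +0.779 − (−0.735) = +1.514 V; n = 3.
Balancing gives 3 Fe³⁺(aq) + Cr(s) → 3 Fe²⁺(aq) + Cr³⁺(aq); hence Q = ([Fe²⁺(aq)]^3·[Cr³⁺(aq)]) / [Fe³⁺(aq)]^3 = 0.572 (log Q = −0.243).
By the Nernst equation, E = +1.514 − (0.0615/3)·(−0.243) = +1.519 V.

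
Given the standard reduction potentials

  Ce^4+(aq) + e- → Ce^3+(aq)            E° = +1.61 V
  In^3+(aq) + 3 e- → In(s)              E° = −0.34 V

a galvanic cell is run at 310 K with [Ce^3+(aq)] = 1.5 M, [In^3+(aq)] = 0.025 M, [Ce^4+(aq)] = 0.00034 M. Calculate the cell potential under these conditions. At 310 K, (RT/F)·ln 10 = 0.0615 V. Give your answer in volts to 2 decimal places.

The Ce⁴⁺/Ce³⁺ couple has the more positive E°, so it is the cathode; In³⁺/In is the anode.
The standard potential is +1.61 − (−0.34) = +1.95 V and the balanced reaction transfers n = 3 electrons.
For the overall reaction 3 Ce^4+(aq) + In(s) → 3 Ce^3+(aq) + In^3+(aq), Q = ([Ce^3+(aq)]^3·[In^3+(aq)]) / [Ce^4+(aq)]^3 = 2.15×10^9, giving log Q = 9.332.
Applying E = E° − (RT ln10/nF)·log Q gives +1.95 − (0.0615/3)(9.332) = +1.76 V.

+1.76 V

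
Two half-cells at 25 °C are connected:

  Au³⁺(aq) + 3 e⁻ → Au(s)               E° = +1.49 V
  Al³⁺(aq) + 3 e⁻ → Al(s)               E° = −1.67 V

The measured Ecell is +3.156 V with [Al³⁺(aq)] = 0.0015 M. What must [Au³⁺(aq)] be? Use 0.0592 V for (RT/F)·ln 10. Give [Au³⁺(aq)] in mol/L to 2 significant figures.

0.00094 M

The Au³⁺/Au couple has the larger reduction potential, so it is the cathode: E°cell = +1.49 − (−1.67) = +3.16 V and n = 3.
From the Nernst equation, log Q = n(E° − E)/0.0592 = 3·(+3.16 − (+3.156))/0.0592 = 0.203.
For Au³⁺(aq) + Al(s) → Au(s) + Al³⁺(aq), the reaction quotient is Q = [Al³⁺(aq)] / [Au³⁺(aq)].
Solving for the unknown gives log [Au³⁺(aq)] = −3.027, so [Au³⁺(aq)] ≈ 0.00094 M.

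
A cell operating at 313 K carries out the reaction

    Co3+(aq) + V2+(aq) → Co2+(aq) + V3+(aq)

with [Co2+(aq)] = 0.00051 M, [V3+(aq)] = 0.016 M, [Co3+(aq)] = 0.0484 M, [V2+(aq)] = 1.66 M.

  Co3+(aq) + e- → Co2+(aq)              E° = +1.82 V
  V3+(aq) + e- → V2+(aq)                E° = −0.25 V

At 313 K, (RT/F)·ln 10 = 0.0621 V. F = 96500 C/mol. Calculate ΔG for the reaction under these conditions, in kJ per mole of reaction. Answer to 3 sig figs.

E°cell = +1.82 − (−0.25) = +2.07 V; the balanced reaction transfers n = 1 electron.
The reaction quotient is ([Co2+(aq)]·[V3+(aq)]) / ([Co3+(aq)]·[V2+(aq)]) = 0.000102; by Nernst, E = +2.07 − (0.0621/1)(−3.993) = +2.3180 V.
ΔG = −nFE = −(1)(96500)(+2.3180) J/mol = −224 kJ/mol.

−224 kJ/mol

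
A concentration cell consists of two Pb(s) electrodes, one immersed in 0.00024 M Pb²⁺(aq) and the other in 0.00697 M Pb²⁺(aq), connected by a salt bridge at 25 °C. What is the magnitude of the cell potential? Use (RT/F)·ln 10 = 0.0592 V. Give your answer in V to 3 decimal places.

0.043 V

For a concentration cell E°cell = 0, since both electrodes use the same couple.
The compartment with the higher Pb²⁺(aq) concentration (0.00697 M) acts as the cathode; ions are reduced there and produced at the dilute (0.00024 M) anode.
With n = 2, Ecell = −(0.0592/2)·log([dilute]/[conc]) = −(0.0592/2)·log(0.00024/0.00697) = +0.043 V.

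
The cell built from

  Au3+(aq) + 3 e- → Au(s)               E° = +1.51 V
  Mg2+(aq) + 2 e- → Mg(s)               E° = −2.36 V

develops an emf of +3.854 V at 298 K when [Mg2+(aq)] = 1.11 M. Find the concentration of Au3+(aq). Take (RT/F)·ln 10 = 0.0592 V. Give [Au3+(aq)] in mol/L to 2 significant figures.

With Au³⁺/Au at the cathode and Mg²⁺/Mg at the anode, E°cell = +1.51 − (−2.36) = +3.87 V (n = 6).
Rearranging E = E° − (0.0592/n)·log Q gives log Q = 6(+3.87 − (+3.854))/0.0592 = 1.622.
For 2 Au3+(aq) + 3 Mg(s) → 2 Au(s) + 3 Mg2+(aq), the reaction quotient is Q = [Mg2+(aq)]^3 / [Au3+(aq)]^2.
Solving for the unknown gives log [Au3+(aq)] = −0.743, so [Au3+(aq)] ≈ 0.18 M.

0.18 M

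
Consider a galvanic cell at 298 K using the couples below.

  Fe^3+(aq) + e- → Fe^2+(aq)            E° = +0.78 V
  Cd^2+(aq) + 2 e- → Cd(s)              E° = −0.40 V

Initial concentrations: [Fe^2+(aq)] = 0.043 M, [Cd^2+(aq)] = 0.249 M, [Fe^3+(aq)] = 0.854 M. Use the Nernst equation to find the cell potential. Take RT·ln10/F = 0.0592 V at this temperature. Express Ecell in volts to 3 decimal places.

+1.275 V

Fe³⁺/Fe²⁺ is reduced (cathode, E° = +0.78 V) and Cd²⁺/Cd is oxidized (anode).
The standard potential is +0.78 − (−0.40) = +1.18 V and the balanced reaction transfers n = 2 electrons.
For the overall reaction 2 Fe^3+(aq) + Cd(s) → 2 Fe^2+(aq) + Cd^2+(aq), Q = ([Fe^2+(aq)]^2·[Cd^2+(aq)]) / [Fe^3+(aq)]^2 = 0.000631, giving log Q = −3.200.
E = E° − (0.0592/n)·log Q = +1.18 − (0.0592/2)(−3.200) = +1.275 V.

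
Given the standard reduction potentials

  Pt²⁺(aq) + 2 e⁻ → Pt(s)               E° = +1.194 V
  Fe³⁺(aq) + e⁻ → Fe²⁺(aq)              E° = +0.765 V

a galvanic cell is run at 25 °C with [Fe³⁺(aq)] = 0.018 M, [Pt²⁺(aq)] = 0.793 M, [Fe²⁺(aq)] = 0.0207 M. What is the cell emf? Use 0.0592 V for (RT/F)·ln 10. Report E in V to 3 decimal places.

The Pt²⁺/Pt couple has the more positive E°, so it is the cathode; Fe³⁺/Fe²⁺ is the anode.
The standard potential is +1.194 − (+0.765) = +0.429 V and the balanced reaction transfers n = 2 electrons.
The balanced reaction is Pt²⁺(aq) + 2 Fe²⁺(aq) → Pt(s) + 2 Fe³⁺(aq), so Q = [Fe³⁺(aq)]^2 / ([Pt²⁺(aq)]·[Fe²⁺(aq)]^2) = 0.954 and log Q = −0.021.
By the Nernst equation, E = +0.429 − (0.0592/2)·(−0.021) = +0.430 V.

+0.430 V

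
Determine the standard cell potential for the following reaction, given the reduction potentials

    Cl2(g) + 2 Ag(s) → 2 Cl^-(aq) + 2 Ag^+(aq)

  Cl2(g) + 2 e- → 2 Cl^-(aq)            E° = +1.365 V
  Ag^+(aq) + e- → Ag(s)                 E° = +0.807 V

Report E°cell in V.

+0.558 V

In the reaction as written, Cl2(g) is reduced (cathode) and Ag^+(aq) is produced by oxidation at the anode.
E°cell = E°(cathode) − E°(anode) = +1.365 − (+0.807) = +0.558 V.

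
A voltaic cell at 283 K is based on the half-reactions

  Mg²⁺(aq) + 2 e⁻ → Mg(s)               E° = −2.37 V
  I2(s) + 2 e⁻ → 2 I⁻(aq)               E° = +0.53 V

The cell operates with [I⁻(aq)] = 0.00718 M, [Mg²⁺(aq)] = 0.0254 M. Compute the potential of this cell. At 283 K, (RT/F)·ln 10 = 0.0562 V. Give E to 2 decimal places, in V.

+3.07 V

I₂/I⁻ is reduced (cathode, E° = +0.53 V) and Mg²⁺/Mg is oxidized (anode).
E°cell = E°cat − E°an = +0.53 − (−2.37) = +2.90 V; n = 2.
For the overall reaction I2(s) + Mg(s) → 2 I⁻(aq) + Mg²⁺(aq), Q = [I⁻(aq)]^2·[Mg²⁺(aq)] = 1.31×10^−6, giving log Q = −5.883.
Applying E = E° − (RT ln10/nF)·log Q gives +2.90 − (0.0562/2)(−5.883) = +3.07 V.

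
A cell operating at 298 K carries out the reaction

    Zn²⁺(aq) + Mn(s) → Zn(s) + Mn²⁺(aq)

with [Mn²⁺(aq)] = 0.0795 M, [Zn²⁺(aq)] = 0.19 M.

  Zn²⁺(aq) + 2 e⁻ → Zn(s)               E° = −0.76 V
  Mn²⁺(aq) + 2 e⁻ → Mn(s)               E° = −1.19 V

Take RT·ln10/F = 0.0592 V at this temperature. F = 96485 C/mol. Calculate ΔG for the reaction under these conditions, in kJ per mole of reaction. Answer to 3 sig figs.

−85.1 kJ/mol

With Zn²⁺/Zn reduced at the cathode, E°cell = −0.76 − (−1.19) = +0.43 V and n = 2.
Q = [Mn²⁺(aq)] / [Zn²⁺(aq)] = 0.418, so log Q = −0.378 and E = +0.43 − (0.0592/2)(−0.378) = +0.4412 V.
Then ΔG = −nFE = −2 × 96485 × +0.4412 J/mol = −85.1 kJ/mol.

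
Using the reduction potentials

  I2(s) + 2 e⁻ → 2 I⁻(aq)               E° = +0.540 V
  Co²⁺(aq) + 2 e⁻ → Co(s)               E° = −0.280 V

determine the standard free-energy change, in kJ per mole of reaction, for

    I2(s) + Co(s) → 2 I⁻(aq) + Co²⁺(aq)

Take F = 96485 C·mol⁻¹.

−158 kJ/mol

In the reaction as written I2(s) is reduced, so the I₂/I⁻ couple is the cathode and Co²⁺/Co is the anode.
E°cell = +0.540 − (−0.280) = +0.820 V; balancing electrons gives n = 2.
ΔG° = −nFE°cell = −(2)(96485)(+0.820) J/mol = −158 kJ/mol.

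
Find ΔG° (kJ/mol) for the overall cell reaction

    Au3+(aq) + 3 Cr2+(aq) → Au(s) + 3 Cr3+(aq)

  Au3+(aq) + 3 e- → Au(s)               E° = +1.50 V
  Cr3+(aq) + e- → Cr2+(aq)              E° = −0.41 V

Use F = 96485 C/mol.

In the reaction as written Au3+(aq) is reduced, so the Au³⁺/Au couple is the cathode and Cr³⁺/Cr²⁺ is the anode.
E°cell = +1.50 − (−0.41) = +1.91 V; balancing electrons gives n = 3.
ΔG° = −nFE°cell = −(3)(96485)(+1.91) J/mol = −553 kJ/mol.

−553 kJ/mol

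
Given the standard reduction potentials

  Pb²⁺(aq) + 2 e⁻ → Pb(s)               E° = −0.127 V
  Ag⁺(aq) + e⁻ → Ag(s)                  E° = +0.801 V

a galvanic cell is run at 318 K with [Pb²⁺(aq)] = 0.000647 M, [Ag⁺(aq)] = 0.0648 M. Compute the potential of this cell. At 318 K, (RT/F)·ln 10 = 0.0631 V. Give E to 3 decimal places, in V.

The Ag⁺/Ag couple has the more positive E°, so it is the cathode; Pb²⁺/Pb is the anode.
E°cell = E°cat − E°an = +0.801 − (−0.127) = +0.928 V; n = 2.
The balanced reaction is 2 Ag⁺(aq) + Pb(s) → 2 Ag(s) + Pb²⁺(aq), so Q = [Pb²⁺(aq)] / [Ag⁺(aq)]^2 = 0.154 and log Q = −0.812.
E = E° − (0.0631/n)·log Q = +0.928 − (0.0631/2)(−0.812) = +0.954 V.

+0.954 V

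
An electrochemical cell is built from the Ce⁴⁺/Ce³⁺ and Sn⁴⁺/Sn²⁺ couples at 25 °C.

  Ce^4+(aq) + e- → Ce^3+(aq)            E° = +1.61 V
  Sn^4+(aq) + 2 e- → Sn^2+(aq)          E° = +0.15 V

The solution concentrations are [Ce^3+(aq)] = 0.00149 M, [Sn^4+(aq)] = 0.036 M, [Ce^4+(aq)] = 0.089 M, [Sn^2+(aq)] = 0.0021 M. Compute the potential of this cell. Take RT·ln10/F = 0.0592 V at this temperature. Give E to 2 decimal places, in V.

The Ce⁴⁺/Ce³⁺ couple has the more positive E°, so it is the cathode; Sn⁴⁺/Sn²⁺ is the anode.
E°cell = E°cat − E°an = +1.61 − (+0.15) = +1.46 V; n = 2.
Balancing gives 2 Ce^4+(aq) + Sn^2+(aq) → 2 Ce^3+(aq) + Sn^4+(aq); hence Q = ([Ce^3+(aq)]^2·[Sn^4+(aq)]) / ([Ce^4+(aq)]^2·[Sn^2+(aq)]) = 0.0048 (log Q = −2.318).
By the Nernst equation, E = +1.46 − (0.0592/2)·(−2.318) = +1.53 V.

+1.53 V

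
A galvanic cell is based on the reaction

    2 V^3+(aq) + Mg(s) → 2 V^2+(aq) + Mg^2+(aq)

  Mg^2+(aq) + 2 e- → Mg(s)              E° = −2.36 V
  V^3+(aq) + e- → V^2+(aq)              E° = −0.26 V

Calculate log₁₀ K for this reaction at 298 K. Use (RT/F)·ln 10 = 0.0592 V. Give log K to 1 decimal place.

The V³⁺/V²⁺ couple is reduced (cathode); E°cell = −0.26 − (−2.36) = +2.10 V with n = 2.
At equilibrium E = 0, so log K = nE°cell / 0.0592 = (2)(+2.10) / 0.0592 = 70.9.

log K = 70.9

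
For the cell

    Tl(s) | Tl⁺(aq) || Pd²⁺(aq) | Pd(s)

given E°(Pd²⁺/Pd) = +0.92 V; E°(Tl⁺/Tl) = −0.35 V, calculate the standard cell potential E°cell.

+1.27 V

By convention the left-hand electrode in cell notation is the anode (oxidation) and the right-hand electrode is the cathode (reduction).
E°cell = E°(right) − E°(left) = +0.92 − (−0.35) = +1.27 V.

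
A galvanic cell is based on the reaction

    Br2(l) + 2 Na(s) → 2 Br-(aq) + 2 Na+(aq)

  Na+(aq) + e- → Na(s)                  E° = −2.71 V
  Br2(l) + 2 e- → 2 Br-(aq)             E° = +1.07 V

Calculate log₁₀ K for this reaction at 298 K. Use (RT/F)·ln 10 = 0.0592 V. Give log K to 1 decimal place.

The Br₂/Br⁻ couple is reduced (cathode); E°cell = +1.07 − (−2.71) = +3.78 V with n = 2.
At equilibrium E = 0, so log K = nE°cell / 0.0592 = (2)(+3.78) / 0.0592 = 127.7.

log K = 127.7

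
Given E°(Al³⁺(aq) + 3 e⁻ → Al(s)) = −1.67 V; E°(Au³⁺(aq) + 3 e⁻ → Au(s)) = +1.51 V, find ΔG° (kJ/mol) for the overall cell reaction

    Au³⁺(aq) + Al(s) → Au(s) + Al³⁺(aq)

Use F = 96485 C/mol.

In the reaction as written Au³⁺(aq) is reduced, so the Au³⁺/Au couple is the cathode and Al³⁺/Al is the anode.
E°cell = +1.51 − (−1.67) = +3.18 V; balancing electrons gives n = 3.
ΔG° = −nFE°cell = −(3)(96485)(+3.18) J/mol = −920 kJ/mol.

−920 kJ/mol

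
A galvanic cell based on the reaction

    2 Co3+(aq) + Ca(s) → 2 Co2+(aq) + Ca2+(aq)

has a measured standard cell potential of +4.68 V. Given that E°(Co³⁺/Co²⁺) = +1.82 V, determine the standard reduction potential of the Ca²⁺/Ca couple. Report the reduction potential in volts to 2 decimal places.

−2.86 V

In the reaction as written the Co³⁺/Co²⁺ couple is reduced (cathode) and Ca²⁺/Ca is oxidized (anode), so E°cell = E°(Co³⁺/Co²⁺) − E°(Ca²⁺/Ca).
E°(Ca²⁺/Ca) = E°(cathode) − E°cell = +1.82 − (+4.68) = −2.86 V.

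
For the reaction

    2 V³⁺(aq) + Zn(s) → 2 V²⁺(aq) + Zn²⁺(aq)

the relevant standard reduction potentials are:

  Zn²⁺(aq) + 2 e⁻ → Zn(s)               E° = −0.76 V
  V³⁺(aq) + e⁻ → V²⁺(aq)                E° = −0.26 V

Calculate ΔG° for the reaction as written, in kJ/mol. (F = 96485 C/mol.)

−96.5 kJ/mol

In the reaction as written V³⁺(aq) is reduced, so the V³⁺/V²⁺ couple is the cathode and Zn²⁺/Zn is the anode.
E°cell = −0.26 − (−0.76) = +0.50 V; balancing electrons gives n = 2.
ΔG° = −nFE°cell = −(2)(96485)(+0.50) J/mol = −96.5 kJ/mol.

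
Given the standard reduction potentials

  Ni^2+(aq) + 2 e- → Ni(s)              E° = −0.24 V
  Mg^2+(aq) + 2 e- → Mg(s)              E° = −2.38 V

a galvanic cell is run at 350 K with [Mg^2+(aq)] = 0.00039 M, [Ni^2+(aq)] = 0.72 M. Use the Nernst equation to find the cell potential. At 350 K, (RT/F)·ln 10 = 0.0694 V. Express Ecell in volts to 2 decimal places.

+2.25 V

Since E°(Ni²⁺/Ni) > E°(Mg²⁺/Mg), Ni²⁺/Ni serves as the cathode.
The standard potential is −0.24 − (−2.38) = +2.14 V and the balanced reaction transfers n = 2 electrons.
Balancing gives Ni^2+(aq) + Mg(s) → Ni(s) + Mg^2+(aq); hence Q = [Mg^2+(aq)] / [Ni^2+(aq)] = 0.000542 (log Q = −3.266).
E = E° − (0.0694/n)·log Q = +2.14 − (0.0694/2)(−3.266) = +2.25 V.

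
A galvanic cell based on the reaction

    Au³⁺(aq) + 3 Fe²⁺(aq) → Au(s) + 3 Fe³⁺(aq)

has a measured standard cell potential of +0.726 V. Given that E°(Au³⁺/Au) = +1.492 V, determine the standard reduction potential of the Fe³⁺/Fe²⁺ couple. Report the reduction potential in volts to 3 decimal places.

+0.766 V

In the reaction as written the Au³⁺/Au couple is reduced (cathode) and Fe³⁺/Fe²⁺ is oxidized (anode), so E°cell = E°(Au³⁺/Au) − E°(Fe³⁺/Fe²⁺).
E°(Fe³⁺/Fe²⁺) = E°(cathode) − E°cell = +1.492 − (+0.726) = +0.766 V.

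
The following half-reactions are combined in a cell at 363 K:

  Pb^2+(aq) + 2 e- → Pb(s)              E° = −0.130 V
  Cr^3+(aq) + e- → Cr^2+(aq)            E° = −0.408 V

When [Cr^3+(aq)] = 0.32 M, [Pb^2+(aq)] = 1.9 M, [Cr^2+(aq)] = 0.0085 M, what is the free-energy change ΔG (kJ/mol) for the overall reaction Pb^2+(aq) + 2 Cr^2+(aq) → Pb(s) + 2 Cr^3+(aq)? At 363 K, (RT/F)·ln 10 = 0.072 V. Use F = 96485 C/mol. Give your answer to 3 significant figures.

With Pb²⁺/Pb reduced at the cathode, E°cell = −0.130 − (−0.408) = +0.278 V and n = 2.
The reaction quotient is [Cr^3+(aq)]^2 / ([Pb^2+(aq)]·[Cr^2+(aq)]^2) = 746; by Nernst, E = +0.278 − (0.072/2)(2.873) = +0.1746 V.
ΔG = −nFE = −(2)(96485)(+0.1746) J/mol = −33.7 kJ/mol.

−33.7 kJ/mol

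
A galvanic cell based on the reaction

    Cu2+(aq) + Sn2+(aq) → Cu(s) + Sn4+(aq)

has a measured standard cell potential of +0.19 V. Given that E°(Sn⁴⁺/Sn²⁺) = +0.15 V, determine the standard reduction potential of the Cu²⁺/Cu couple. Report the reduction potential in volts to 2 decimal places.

In the reaction as written the Cu²⁺/Cu couple is reduced (cathode) and Sn⁴⁺/Sn²⁺ is oxidized (anode), so E°cell = E°(Cu²⁺/Cu) − E°(Sn⁴⁺/Sn²⁺).
E°(Cu²⁺/Cu) = E°cell + E°(anode) = +0.19 + (+0.15) = +0.34 V.

+0.34 V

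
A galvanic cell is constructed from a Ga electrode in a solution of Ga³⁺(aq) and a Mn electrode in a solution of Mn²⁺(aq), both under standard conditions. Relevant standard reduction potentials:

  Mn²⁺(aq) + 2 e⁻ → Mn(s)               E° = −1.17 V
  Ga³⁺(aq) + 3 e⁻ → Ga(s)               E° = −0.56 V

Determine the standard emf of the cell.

+0.61 V

The Ga³⁺/Ga couple has the higher E°, so Ga ion is reduced (cathode) and Mn is oxidized (anode).
E°cell = E°(cathode) − E°(anode) = −0.56 − (−1.17) = +0.61 V.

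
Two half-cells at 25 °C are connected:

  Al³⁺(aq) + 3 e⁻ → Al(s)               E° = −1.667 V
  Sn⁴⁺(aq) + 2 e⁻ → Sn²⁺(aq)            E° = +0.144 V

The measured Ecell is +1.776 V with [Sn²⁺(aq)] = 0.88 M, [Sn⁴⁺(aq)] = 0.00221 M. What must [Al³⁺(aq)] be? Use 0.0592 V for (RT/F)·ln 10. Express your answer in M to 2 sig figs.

The Sn⁴⁺/Sn²⁺ couple has the larger reduction potential, so it is the cathode: E°cell = +0.144 − (−1.667) = +1.811 V and n = 6.
From the Nernst equation, log Q = n(E° − E)/0.0592 = 6·(+1.811 − (+1.776))/0.0592 = 3.547.
The balanced reaction is 3 Sn⁴⁺(aq) + 2 Al(s) → 3 Sn²⁺(aq) + 2 Al³⁺(aq), so Q = ([Sn²⁺(aq)]^3·[Al³⁺(aq)]^2) / [Sn⁴⁺(aq)]^3.
Solving for the unknown gives log [Al³⁺(aq)] = −2.127, so [Al³⁺(aq)] ≈ 0.0075 M.

0.0075 M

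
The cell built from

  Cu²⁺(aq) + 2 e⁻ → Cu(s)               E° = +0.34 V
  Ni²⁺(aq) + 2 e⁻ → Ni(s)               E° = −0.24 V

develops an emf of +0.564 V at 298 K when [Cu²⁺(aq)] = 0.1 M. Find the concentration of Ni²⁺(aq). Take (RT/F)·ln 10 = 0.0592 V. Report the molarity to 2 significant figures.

The Cu²⁺/Cu couple has the larger reduction potential, so it is the cathode: E°cell = +0.34 − (−0.24) = +0.58 V and n = 2.
Rearranging E = E° − (0.0592/n)·log Q gives log Q = 2(+0.58 − (+0.564))/0.0592 = 0.541.
For Cu²⁺(aq) + Ni(s) → Cu(s) + Ni²⁺(aq), the reaction quotient is Q = [Ni²⁺(aq)] / [Cu²⁺(aq)].
Substituting the known concentrations and solving, log [Ni²⁺(aq)] = −0.459 and [Ni²⁺(aq)] = 0.35 M.

0.35 M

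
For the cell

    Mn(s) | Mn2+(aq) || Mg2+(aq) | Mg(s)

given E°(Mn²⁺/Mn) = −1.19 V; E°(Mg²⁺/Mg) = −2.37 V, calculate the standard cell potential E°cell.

By convention the left-hand electrode in cell notation is the anode (oxidation) and the right-hand electrode is the cathode (reduction).
E°cell = E°(right) − E°(left) = −2.37 − (−1.19) = −1.18 V.
The negative sign shows that, as written, the cell would require an external voltage to drive the reaction.

−1.18 V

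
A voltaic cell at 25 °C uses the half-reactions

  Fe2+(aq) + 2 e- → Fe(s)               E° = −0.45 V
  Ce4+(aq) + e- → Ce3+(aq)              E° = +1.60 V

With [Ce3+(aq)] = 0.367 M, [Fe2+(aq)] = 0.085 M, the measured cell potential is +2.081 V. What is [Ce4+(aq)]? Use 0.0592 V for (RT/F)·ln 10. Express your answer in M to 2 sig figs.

0.36 M

Ce⁴⁺/Ce³⁺ is the cathode (higher E°); E°cell = +1.60 − (−0.45) = +2.05 V with n = 2.
Since E = E° − (0.0592/n)·log Q, log Q = n(E° − E)/0.0592 = −1.047.
For 2 Ce4+(aq) + Fe(s) → 2 Ce3+(aq) + Fe2+(aq), the reaction quotient is Q = ([Ce3+(aq)]^2·[Fe2+(aq)]) / [Ce4+(aq)]^2.
Isolating [Ce4+(aq)] in Q = 10^{−1.047} yields log [Ce4+(aq)] = −0.447, i.e. 0.36 M.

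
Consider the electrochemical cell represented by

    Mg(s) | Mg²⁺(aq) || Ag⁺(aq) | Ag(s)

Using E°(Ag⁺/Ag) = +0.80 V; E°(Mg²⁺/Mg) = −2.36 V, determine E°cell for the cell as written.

+3.16 V

By convention the left-hand electrode in cell notation is the anode (oxidation) and the right-hand electrode is the cathode (reduction).
E°cell = E°(right) − E°(left) = +0.80 − (−2.36) = +3.16 V.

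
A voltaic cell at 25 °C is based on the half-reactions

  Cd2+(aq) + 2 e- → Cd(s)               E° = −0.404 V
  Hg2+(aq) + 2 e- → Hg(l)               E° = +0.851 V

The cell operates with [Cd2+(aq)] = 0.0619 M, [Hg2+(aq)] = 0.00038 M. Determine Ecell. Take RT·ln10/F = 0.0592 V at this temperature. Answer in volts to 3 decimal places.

Since E°(Hg²⁺/Hg) > E°(Cd²⁺/Cd), Hg²⁺/Hg serves as the cathode.
E°cell = E°cat − E°an = +0.851 − (−0.404) = +1.255 V; n = 2.
For the overall reaction Hg2+(aq) + Cd(s) → Hg(l) + Cd2+(aq), Q = [Cd2+(aq)] / [Hg2+(aq)] = 163, giving log Q = 2.212.
By the Nernst equation, E = +1.255 − (0.0592/2)·(2.212) = +1.190 V.

+1.190 V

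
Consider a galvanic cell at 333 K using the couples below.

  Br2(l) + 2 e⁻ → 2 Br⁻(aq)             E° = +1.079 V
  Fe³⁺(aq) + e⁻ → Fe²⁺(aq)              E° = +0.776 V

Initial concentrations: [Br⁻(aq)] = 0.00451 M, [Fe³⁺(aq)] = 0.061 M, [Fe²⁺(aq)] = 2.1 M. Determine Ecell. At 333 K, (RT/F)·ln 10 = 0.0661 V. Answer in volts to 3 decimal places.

Since E°(Br₂/Br⁻) > E°(Fe³⁺/Fe²⁺), Br₂/Br⁻ serves as the cathode.
The standard potential is +1.079 − (+0.776) = +0.303 V and the balanced reaction transfers n = 2 electrons.
For the overall reaction Br2(l) + 2 Fe²⁺(aq) → 2 Br⁻(aq) + 2 Fe³⁺(aq), Q = ([Br⁻(aq)]^2·[Fe³⁺(aq)]^2) / [Fe²⁺(aq)]^2 = 1.72×10^−8, giving log Q = −7.765.
E = E° − (0.0661/n)·log Q = +0.303 − (0.0661/2)(−7.765) = +0.560 V.

+0.560 V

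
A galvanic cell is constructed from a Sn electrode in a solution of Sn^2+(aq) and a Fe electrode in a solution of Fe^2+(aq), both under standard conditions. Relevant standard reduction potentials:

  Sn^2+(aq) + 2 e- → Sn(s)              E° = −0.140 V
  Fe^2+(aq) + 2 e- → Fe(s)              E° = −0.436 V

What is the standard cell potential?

Of the two couples in this cell, the one with the more positive reduction potential is reduced at the cathode: here that is Sn²⁺/Sn (−0.140 V); Fe²⁺/Fe (−0.436 V) is the anode.
E°cell = E°(cathode) − E°(anode) = −0.140 − (−0.436) = +0.296 V.

+0.296 V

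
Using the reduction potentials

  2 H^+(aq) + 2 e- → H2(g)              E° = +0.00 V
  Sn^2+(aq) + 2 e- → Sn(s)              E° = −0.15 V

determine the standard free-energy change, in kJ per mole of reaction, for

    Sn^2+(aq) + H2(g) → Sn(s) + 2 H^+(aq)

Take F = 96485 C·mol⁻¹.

In the reaction as written Sn^2+(aq) is reduced, so the Sn²⁺/Sn couple is the cathode and 2H⁺/H₂ is the anode.
E°cell = −0.15 − (+0.00) = −0.15 V; balancing electrons gives n = 2.
ΔG° = −nFE°cell = −(2)(96485)(−0.15) J/mol = +28.9 kJ/mol.

+28.9 kJ/mol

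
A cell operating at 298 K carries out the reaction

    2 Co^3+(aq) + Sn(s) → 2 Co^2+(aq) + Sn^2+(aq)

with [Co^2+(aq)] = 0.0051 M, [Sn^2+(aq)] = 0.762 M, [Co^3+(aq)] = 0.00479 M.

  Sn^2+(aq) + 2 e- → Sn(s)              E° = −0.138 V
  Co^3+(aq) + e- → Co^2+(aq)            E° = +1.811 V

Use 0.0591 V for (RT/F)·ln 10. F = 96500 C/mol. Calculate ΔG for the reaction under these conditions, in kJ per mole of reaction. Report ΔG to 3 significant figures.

−377 kJ/mol

The standard cell potential is +1.811 − (−0.138) = +1.949 V, with n = 2 electrons in the balanced equation.
Q = ([Co^2+(aq)]^2·[Sn^2+(aq)]) / [Co^3+(aq)]^2 = 0.864, so log Q = −0.064 and E = +1.949 − (0.0591/2)(−0.064) = +1.9509 V.
Finally ΔG = −nFE = −(2)(96500 C/mol)(+1.9509 V) = −377 kJ/mol.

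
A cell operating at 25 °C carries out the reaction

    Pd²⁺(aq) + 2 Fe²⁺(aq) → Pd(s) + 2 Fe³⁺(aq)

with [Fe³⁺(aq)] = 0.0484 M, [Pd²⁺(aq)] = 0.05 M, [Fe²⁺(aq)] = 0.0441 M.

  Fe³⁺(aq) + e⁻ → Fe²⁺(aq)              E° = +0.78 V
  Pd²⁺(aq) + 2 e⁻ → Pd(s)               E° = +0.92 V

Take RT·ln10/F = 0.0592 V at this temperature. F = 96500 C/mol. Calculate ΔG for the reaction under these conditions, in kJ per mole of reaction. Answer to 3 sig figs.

The standard cell potential is +0.92 − (+0.78) = +0.14 V, with n = 2 electrons in the balanced equation.
Here Q = [Fe³⁺(aq)]^2 / ([Pd²⁺(aq)]·[Fe²⁺(aq)]^2) = 24.1 (log Q = 1.382), giving E = +0.14 − (0.0592/2)·(1.382) = +0.0991 V.
Finally ΔG = −nFE = −(2)(96500 C/mol)(+0.0991 V) = −19.1 kJ/mol.

−19.1 kJ/mol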